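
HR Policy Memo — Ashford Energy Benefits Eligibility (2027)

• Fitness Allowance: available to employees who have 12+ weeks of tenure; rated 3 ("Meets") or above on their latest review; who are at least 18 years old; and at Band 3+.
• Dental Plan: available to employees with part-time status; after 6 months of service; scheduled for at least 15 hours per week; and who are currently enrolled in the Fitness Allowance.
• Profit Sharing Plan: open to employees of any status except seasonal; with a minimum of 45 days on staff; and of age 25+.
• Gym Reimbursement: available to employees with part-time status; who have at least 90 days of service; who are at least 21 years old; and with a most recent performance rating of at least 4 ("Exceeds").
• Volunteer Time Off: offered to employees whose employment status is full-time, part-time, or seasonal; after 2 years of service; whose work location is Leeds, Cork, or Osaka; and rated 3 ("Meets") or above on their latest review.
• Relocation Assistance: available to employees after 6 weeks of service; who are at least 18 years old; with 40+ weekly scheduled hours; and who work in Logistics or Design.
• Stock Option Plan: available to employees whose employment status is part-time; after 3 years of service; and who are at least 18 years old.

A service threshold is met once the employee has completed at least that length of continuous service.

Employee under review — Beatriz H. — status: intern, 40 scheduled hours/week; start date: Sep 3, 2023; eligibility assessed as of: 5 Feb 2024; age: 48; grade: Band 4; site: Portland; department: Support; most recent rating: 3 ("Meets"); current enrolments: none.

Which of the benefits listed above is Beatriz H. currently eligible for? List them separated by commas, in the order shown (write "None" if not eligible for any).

Fitness Allowance, Profit Sharing Plan

Service from Sep 3, 2023 to 5 Feb 2024: 155 days.
Fitness Allowance — service 155 days ≥ 12 weeks (≈84 days) ✓; rating 3 ≥ 3 ✓; age 48 ≥ 18 ✓; grade Band 4 ≥ Band 3 ✓ → eligible.
Dental Plan — status intern ✗ (requires part-time) → not eligible.
Profit Sharing Plan — status intern ✓ (not excluded); service 155 days ≥ 45 days ✓; age 48 ≥ 25 ✓ → eligible.
Gym Reimbursement — status intern ✗ (requires part-time) → not eligible.
Volunteer Time Off — status intern ✗ (requires full-time, part-time, or seasonal) → not eligible.
Relocation Assistance — service 155 days ≥ 6 weeks (≈42 days) ✓; age 48 ≥ 18 ✓; 40 hrs/wk ≥ 40 ✓; dept Support ✗ → not eligible.
Stock Option Plan — status intern ✗ (requires part-time) → not eligible.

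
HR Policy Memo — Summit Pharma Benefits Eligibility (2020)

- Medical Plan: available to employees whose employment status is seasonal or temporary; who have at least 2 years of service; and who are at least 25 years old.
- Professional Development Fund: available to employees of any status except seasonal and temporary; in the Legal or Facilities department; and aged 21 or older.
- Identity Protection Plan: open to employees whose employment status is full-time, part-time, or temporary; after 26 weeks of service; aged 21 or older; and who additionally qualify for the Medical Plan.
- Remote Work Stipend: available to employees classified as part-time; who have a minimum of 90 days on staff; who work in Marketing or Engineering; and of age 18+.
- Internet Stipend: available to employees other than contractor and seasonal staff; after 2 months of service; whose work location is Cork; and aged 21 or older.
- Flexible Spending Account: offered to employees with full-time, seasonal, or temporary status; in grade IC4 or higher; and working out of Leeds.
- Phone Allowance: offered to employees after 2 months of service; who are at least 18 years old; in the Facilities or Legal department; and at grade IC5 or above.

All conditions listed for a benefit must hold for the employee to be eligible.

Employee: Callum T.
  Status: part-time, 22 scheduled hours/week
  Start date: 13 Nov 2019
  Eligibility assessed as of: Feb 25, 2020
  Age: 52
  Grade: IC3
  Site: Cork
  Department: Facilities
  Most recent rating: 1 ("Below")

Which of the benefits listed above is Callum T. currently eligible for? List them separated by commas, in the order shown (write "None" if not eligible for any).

Service from 13 Nov 2019 to Feb 25, 2020: 104 days.
Medical Plan — status part-time ✗ (requires seasonal or temporary) → not eligible.
Professional Development Fund — status part-time ✓ (not excluded); dept Facilities ✓; age 52 ≥ 21 ✓ → eligible.
Identity Protection Plan — status part-time ✓; service 104 days < 26 weeks (≈182 days) ✗ → not eligible.
Remote Work Stipend — status part-time ✓; service 104 days ≥ 90 days ✓; dept Facilities ✗ → not eligible.
Internet Stipend — status part-time ✓ (not excluded); service 104 days ≥ 2 months (≈60 days) ✓; site Cork ✓; age 52 ≥ 21 ✓ → eligible.
Flexible Spending Account — status part-time ✗ (requires full-time, seasonal, or temporary) → not eligible.
Phone Allowance — service 104 days ≥ 2 months (≈60 days) ✓; age 52 ≥ 18 ✓; dept Facilities ✓; grade IC3 < IC5 ✗ → not eligible.

Professional Development Fund, Internet Stipend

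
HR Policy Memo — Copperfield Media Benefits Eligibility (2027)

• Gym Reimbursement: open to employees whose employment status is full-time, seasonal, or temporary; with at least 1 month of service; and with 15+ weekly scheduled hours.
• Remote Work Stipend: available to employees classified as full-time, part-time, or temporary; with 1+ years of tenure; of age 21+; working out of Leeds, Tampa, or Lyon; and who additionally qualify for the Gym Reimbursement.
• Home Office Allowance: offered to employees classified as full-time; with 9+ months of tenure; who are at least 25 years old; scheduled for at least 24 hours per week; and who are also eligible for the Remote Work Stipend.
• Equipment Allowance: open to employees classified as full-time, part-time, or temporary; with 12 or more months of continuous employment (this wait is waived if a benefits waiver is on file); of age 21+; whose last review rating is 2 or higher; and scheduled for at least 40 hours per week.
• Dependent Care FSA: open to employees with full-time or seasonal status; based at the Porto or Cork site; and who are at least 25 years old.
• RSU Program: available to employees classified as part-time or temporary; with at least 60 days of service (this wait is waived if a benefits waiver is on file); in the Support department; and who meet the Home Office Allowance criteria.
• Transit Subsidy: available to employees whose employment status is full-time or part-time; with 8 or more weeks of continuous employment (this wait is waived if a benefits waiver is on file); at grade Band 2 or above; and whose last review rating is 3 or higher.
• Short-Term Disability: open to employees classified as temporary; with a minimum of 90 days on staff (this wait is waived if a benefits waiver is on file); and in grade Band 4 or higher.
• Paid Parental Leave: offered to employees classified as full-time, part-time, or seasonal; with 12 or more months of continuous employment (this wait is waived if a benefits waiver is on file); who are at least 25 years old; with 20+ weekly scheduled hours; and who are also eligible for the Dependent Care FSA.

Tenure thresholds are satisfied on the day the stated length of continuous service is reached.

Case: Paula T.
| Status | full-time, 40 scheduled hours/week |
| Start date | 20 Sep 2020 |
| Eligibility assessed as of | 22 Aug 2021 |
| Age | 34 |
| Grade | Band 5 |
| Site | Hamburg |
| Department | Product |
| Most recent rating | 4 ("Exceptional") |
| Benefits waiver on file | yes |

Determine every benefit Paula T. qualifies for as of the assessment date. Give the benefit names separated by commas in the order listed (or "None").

Service from 20 Sep 2020 to 22 Aug 2021: 336 days.
Gym Reimbursement — status full-time ✓; service 336 days ≥ 1 month (≈30 days) ✓; 40 hrs/wk ≥ 15 ✓ → eligible.
Remote Work Stipend — status full-time ✓; service 336 days < 1 year (≈365 days) ✗ → not eligible.
Home Office Allowance — status full-time ✓; service 336 days ≥ 9 months (≈270 days) ✓; age 34 ≥ 25 ✓; 40 hrs/wk ≥ 24 ✓; not eligible for Remote Work Stipend ✗ → not eligible.
Equipment Allowance — status full-time ✓; benefits waiver on file ✓; age 34 ≥ 21 ✓; rating 4 ≥ 2 ✓; 40 hrs/wk ≥ 40 ✓ → eligible.
Dependent Care FSA — status full-time ✓; site Hamburg ✗ (not Porto or Cork) → not eligible.
RSU Program — status full-time ✗ (requires part-time or temporary) → not eligible.
Transit Subsidy — status full-time ✓; benefits waiver on file ✓; grade Band 5 ≥ Band 2 ✓; rating 4 ≥ 3 ✓ → eligible.
Short-Term Disability — status full-time ✗ (requires temporary) → not eligible.
Paid Parental Leave — status full-time ✓; benefits waiver on file ✓; age 34 ≥ 25 ✓; 40 hrs/wk ≥ 20 ✓; not eligible for Dependent Care FSA ✗ → not eligible.

Gym Reimbursement, Equipment Allowance, Transit Subsidy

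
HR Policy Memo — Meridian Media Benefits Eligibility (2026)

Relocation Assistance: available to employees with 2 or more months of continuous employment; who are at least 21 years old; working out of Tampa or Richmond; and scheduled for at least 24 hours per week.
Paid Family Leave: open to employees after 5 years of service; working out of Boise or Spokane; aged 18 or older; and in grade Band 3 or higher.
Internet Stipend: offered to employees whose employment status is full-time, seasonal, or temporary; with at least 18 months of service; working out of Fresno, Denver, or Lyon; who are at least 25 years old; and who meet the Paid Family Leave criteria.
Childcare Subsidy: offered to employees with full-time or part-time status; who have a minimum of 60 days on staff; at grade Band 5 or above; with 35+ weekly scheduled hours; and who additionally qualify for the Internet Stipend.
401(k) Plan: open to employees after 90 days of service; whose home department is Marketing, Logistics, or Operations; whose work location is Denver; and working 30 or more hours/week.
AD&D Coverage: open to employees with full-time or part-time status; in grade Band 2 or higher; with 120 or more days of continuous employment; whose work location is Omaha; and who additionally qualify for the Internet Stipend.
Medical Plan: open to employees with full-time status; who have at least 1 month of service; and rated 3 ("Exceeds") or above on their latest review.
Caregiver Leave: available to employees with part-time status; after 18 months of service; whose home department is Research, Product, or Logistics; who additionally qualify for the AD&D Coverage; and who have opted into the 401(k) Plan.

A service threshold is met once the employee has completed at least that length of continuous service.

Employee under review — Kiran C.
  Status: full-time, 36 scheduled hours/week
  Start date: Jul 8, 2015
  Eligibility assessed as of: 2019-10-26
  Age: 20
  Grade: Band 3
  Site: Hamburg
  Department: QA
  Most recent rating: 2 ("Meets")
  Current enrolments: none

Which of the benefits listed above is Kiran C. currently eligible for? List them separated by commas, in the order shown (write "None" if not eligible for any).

Service from Jul 8, 2015 to 2019-10-26: 1571 days.
Relocation Assistance — service 1571 days ≥ 2 months (≈60 days) ✓; age 20 < 21 ✗ → not eligible.
Paid Family Leave — service 1571 days < 5 years (≈1825 days) ✗ → not eligible.
Internet Stipend — status full-time ✓; service 1571 days ≥ 18 months (≈540 days) ✓; site Hamburg ✗ (not Fresno, Denver, or Lyon) → not eligible.
Childcare Subsidy — status full-time ✓; service 1571 days ≥ 60 days ✓; grade Band 3 < Band 5 ✗ → not eligible.
401(k) Plan — service 1571 days ≥ 90 days ✓; dept QA ✗ → not eligible.
AD&D Coverage — status full-time ✓; grade Band 3 ≥ Band 2 ✓; service 1571 days ≥ 120 days ✓; site Hamburg ✗ (not Omaha) → not eligible.
Medical Plan — status full-time ✓; service 1571 days ≥ 1 month (≈30 days) ✓; rating 2 < 3 ✗ → not eligible.
Caregiver Leave — status full-time ✗ (requires part-time) → not eligible.

None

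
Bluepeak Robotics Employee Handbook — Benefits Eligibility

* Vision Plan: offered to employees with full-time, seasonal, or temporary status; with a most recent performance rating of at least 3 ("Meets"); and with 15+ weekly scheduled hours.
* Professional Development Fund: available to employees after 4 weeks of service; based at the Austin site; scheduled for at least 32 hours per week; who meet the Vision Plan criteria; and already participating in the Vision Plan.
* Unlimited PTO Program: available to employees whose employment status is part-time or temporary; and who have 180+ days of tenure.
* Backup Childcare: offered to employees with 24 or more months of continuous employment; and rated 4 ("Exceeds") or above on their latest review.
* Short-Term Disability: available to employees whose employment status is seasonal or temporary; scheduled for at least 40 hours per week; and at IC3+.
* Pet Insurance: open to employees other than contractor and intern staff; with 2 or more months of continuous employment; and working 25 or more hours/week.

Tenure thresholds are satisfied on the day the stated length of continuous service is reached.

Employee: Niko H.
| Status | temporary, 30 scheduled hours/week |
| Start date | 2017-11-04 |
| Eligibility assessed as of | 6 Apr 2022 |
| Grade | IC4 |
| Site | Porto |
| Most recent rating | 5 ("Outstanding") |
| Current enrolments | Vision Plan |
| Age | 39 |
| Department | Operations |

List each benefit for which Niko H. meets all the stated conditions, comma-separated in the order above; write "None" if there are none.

Service from 2017-11-04 to 6 Apr 2022: 1614 days.
Vision Plan — status temporary ✓; rating 5 ≥ 3 ✓; 30 hrs/wk ≥ 15 ✓ → eligible.
Professional Development Fund — service 1614 days ≥ 4 weeks (≈28 days) ✓; site Porto ✗ (not Austin) → not eligible.
Unlimited PTO Program — status temporary ✓; service 1614 days ≥ 180 days ✓ → eligible.
Backup Childcare — service 1614 days ≥ 24 months (≈720 days) ✓; rating 5 ≥ 4 ✓ → eligible.
Short-Term Disability — status temporary ✓; 30 hrs/wk < 40 ✗ → not eligible.
Pet Insurance — status temporary ✓ (not excluded); service 1614 days ≥ 2 months (≈60 days) ✓; 30 hrs/wk ≥ 25 ✓ → eligible.

Vision Plan, Unlimited PTO Program, Backup Childcare, Pet Insurance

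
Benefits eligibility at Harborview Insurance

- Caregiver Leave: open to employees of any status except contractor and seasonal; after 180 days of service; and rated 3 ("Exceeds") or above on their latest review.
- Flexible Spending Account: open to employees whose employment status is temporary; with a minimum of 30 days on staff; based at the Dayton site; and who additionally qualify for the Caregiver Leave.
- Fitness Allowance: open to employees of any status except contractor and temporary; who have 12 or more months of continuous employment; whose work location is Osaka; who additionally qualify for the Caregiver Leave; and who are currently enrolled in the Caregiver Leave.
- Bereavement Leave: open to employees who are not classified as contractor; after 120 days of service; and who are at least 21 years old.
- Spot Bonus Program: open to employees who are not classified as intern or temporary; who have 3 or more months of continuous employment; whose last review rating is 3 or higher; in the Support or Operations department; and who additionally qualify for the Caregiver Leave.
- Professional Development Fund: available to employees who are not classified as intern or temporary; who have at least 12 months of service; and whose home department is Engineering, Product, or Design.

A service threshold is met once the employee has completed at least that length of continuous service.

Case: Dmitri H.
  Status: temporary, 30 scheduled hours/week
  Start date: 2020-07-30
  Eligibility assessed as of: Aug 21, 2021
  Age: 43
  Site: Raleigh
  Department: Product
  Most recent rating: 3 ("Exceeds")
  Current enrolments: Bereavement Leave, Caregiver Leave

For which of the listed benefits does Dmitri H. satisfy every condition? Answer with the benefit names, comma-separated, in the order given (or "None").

Caregiver Leave, Bereavement Leave

Service from 2020-07-30 to Aug 21, 2021: 387 days.
Caregiver Leave — status temporary ✓ (not excluded); service 387 days ≥ 180 days ✓; rating 3 ≥ 3 ✓ → eligible.
Flexible Spending Account — status temporary ✓; service 387 days ≥ 30 days ✓; site Raleigh ✗ (not Dayton) → not eligible.
Fitness Allowance — status temporary ✗ (excluded) → not eligible.
Bereavement Leave — status temporary ✓ (not excluded); service 387 days ≥ 120 days ✓; age 43 ≥ 21 ✓ → eligible.
Spot Bonus Program — status temporary ✗ (excluded) → not eligible.
Professional Development Fund — status temporary ✗ (excluded) → not eligible.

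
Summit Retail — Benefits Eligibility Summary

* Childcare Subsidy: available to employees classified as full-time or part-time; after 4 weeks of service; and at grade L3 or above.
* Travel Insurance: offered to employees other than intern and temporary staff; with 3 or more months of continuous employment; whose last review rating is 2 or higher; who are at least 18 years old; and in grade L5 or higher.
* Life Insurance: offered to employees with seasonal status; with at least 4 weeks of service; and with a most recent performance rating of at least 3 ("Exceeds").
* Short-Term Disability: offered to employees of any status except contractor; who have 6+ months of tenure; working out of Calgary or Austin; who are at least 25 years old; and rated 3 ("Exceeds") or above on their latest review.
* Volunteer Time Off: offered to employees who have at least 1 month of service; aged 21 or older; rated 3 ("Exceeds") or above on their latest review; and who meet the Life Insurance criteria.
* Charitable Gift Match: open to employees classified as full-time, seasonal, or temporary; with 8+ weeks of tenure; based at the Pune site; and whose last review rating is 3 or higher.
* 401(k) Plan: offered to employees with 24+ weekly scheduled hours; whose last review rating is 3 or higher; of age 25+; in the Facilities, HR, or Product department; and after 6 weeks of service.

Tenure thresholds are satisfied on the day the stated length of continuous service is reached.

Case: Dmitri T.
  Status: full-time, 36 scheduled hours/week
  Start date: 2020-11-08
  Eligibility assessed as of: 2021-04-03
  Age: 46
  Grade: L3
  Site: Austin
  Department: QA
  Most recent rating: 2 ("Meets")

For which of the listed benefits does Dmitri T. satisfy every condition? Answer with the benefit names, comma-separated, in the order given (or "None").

Service from 2020-11-08 to 2021-04-03: 146 days.
Childcare Subsidy — status full-time ✓; service 146 days ≥ 4 weeks (≈28 days) ✓; grade L3 ≥ L3 ✓ → eligible.
Travel Insurance — status full-time ✓ (not excluded); service 146 days ≥ 3 months (≈90 days) ✓; rating 2 ≥ 2 ✓; age 46 ≥ 18 ✓; grade L3 < L5 ✗ → not eligible.
Life Insurance — status full-time ✗ (requires seasonal) → not eligible.
Short-Term Disability — status full-time ✓ (not excluded); service 146 days < 6 months (≈180 days) ✗ → not eligible.
Volunteer Time Off — service 146 days ≥ 1 month (≈30 days) ✓; age 46 ≥ 21 ✓; rating 2 < 3 ✗ → not eligible.
Charitable Gift Match — status full-time ✓; service 146 days ≥ 8 weeks (≈56 days) ✓; site Austin ✗ (not Pune) → not eligible.
401(k) Plan — 36 hrs/wk ≥ 24 ✓; rating 2 < 3 ✗ → not eligible.

Childcare Subsidy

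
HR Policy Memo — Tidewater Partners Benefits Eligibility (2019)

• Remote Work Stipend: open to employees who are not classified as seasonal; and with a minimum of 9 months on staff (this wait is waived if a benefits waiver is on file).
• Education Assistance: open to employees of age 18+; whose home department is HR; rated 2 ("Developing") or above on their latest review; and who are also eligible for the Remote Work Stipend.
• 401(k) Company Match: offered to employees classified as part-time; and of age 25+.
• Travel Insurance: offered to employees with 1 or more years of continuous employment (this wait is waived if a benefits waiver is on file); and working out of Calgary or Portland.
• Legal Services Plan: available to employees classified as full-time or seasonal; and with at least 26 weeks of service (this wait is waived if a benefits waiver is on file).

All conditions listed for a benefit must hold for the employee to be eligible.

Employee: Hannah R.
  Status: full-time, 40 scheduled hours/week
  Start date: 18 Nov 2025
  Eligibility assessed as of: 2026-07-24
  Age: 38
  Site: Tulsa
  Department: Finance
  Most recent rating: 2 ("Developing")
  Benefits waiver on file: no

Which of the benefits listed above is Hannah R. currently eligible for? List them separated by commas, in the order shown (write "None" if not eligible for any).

Service from 18 Nov 2025 to 2026-07-24: 248 days.
Remote Work Stipend — status full-time ✓ (not excluded); no waiver, service 248 days < 9 months (≈270 days) ✗ → not eligible.
Education Assistance — age 38 ≥ 18 ✓; dept Finance ✗ → not eligible.
401(k) Company Match — status full-time ✗ (requires part-time) → not eligible.
Travel Insurance — no waiver, service 248 days < 1 year (≈365 days) ✗ → not eligible.
Legal Services Plan — status full-time ✓; no waiver, service 248 days ≥ 26 weeks (≈182 days) ✓ → eligible.

Legal Services Plan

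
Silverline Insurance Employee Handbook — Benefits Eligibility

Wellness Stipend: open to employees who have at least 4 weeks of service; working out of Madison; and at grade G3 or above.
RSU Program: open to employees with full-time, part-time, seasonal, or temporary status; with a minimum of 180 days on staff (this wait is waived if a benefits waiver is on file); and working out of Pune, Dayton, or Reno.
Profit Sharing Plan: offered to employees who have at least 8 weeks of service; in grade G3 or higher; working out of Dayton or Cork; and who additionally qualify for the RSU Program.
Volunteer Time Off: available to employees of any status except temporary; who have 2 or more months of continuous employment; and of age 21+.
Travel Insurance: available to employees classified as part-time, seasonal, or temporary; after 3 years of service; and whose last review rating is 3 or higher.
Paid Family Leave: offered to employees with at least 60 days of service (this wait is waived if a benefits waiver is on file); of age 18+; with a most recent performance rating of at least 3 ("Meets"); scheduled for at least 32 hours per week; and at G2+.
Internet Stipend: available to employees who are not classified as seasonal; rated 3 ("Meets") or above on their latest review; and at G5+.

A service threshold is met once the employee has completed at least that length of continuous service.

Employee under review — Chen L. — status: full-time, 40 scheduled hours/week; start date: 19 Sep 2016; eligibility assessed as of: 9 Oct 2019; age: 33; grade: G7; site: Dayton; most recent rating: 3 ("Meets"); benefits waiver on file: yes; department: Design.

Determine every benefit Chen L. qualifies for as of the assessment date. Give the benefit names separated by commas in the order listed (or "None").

Service from 19 Sep 2016 to 9 Oct 2019: 1115 days.
Wellness Stipend — service 1115 days ≥ 4 weeks (≈28 days) ✓; site Dayton ✗ (not Madison) → not eligible.
RSU Program — status full-time ✓; benefits waiver on file ✓; site Dayton ✓ → eligible.
Profit Sharing Plan — service 1115 days ≥ 8 weeks (≈56 days) ✓; grade G7 ≥ G3 ✓; site Dayton ✓; eligible for RSU Program ✓ → eligible.
Volunteer Time Off — status full-time ✓ (not excluded); service 1115 days ≥ 2 months (≈60 days) ✓; age 33 ≥ 21 ✓ → eligible.
Travel Insurance — status full-time ✗ (requires part-time, seasonal, or temporary) → not eligible.
Paid Family Leave — benefits waiver on file ✓; age 33 ≥ 18 ✓; rating 3 ≥ 3 ✓; 40 hrs/wk ≥ 32 ✓; grade G7 ≥ G2 ✓ → eligible.
Internet Stipend — status full-time ✓ (not excluded); rating 3 ≥ 3 ✓; grade G7 ≥ G5 ✓ → eligible.

RSU Program, Profit Sharing Plan, Volunteer Time Off, Paid Family Leave, Internet Stipend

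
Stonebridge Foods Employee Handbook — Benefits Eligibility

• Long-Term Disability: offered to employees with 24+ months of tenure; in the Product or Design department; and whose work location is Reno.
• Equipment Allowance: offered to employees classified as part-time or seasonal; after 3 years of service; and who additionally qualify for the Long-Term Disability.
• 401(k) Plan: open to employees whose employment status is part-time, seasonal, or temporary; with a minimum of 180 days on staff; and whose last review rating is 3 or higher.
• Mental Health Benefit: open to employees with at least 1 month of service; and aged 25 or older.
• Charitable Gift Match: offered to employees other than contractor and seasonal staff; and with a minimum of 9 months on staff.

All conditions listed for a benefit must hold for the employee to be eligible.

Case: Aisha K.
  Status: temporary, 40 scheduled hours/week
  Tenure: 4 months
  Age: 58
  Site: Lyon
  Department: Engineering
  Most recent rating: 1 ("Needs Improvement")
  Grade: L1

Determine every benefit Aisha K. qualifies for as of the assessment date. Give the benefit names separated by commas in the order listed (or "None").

Long-Term Disability — service 4 months < 24 months ✗ → not eligible.
Equipment Allowance — status temporary ✗ (requires part-time or seasonal) → not eligible.
401(k) Plan — status temporary ✓; service 4 months < 180 days ✗ → not eligible.
Mental Health Benefit — service 4 months ≥ 1 month ✓; age 58 ≥ 25 ✓ → eligible.
Charitable Gift Match — status temporary ✓ (not excluded); service 4 months < 9 months ✗ → not eligible.

Mental Health Benefit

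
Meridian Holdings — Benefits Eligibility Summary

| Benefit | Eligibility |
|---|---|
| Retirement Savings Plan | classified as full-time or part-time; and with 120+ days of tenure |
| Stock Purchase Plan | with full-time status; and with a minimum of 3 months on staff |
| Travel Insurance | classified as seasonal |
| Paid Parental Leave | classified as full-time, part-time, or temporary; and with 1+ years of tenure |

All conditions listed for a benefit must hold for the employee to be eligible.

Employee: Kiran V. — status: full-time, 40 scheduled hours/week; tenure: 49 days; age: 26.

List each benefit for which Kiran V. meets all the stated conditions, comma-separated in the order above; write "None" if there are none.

None

Retirement Savings Plan — status full-time ✓; service 49 days < 120 days ✗ → not eligible.
Stock Purchase Plan — status full-time ✓; service 49 days < 3 months (≈90 days) ✗ → not eligible.
Travel Insurance — status full-time ✗ (requires seasonal) → not eligible.
Paid Parental Leave — status full-time ✓; service 49 days < 1 year (≈365 days) ✗ → not eligible.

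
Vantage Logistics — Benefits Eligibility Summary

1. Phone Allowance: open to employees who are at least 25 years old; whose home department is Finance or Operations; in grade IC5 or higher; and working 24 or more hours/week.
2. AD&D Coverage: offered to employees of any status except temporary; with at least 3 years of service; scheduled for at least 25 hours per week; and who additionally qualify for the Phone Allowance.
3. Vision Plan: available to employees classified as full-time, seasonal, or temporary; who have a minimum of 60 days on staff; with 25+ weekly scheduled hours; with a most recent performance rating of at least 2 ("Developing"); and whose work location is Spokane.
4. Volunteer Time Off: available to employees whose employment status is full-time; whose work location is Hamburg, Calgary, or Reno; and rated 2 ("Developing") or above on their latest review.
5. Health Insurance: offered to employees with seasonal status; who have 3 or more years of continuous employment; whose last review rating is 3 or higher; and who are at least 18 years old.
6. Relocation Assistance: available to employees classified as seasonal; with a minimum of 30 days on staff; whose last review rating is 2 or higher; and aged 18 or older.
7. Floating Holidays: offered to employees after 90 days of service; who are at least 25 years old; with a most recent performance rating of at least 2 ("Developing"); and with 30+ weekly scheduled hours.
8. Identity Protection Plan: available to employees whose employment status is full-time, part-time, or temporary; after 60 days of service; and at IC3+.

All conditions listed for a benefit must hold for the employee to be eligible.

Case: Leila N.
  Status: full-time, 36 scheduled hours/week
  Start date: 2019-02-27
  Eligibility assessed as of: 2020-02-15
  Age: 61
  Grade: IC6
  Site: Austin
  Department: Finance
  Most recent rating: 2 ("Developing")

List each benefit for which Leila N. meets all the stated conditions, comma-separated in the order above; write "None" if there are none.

Service from 2019-02-27 to 2020-02-15: 353 days.
Phone Allowance — age 61 ≥ 25 ✓; dept Finance ✓; grade IC6 ≥ IC5 ✓; 36 hrs/wk ≥ 24 ✓ → eligible.
AD&D Coverage — status full-time ✓ (not excluded); service 353 days < 3 years (≈1095 days) ✗ → not eligible.
Vision Plan — status full-time ✓; service 353 days ≥ 60 days ✓; 36 hrs/wk ≥ 25 ✓; rating 2 ≥ 2 ✓; site Austin ✗ (not Spokane) → not eligible.
Volunteer Time Off — status full-time ✓; site Austin ✗ (not Hamburg, Calgary, or Reno) → not eligible.
Health Insurance — status full-time ✗ (requires seasonal) → not eligible.
Relocation Assistance — status full-time ✗ (requires seasonal) → not eligible.
Floating Holidays — service 353 days ≥ 90 days ✓; age 61 ≥ 25 ✓; rating 2 ≥ 2 ✓; 36 hrs/wk ≥ 30 ✓ → eligible.
Identity Protection Plan — status full-time ✓; service 353 days ≥ 60 days ✓; grade IC6 ≥ IC3 ✓ → eligible.

Phone Allowance, Floating Holidays, Identity Protection Plan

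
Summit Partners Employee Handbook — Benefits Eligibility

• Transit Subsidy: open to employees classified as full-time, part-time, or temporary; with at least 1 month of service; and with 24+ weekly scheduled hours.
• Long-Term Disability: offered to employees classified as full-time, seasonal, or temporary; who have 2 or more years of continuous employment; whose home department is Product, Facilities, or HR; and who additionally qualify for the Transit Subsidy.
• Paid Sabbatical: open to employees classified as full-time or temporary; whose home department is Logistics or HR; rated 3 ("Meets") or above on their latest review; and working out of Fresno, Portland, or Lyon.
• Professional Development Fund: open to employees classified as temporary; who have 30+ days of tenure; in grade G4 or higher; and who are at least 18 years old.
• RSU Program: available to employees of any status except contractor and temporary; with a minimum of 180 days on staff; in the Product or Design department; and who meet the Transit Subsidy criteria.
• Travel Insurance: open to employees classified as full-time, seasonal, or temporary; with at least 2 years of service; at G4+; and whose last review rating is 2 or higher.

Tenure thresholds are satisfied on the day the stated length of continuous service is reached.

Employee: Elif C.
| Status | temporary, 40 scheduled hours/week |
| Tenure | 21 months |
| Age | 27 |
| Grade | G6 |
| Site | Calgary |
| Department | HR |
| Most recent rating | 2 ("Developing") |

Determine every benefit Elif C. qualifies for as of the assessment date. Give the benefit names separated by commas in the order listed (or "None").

Transit Subsidy, Professional Development Fund

Transit Subsidy — status temporary ✓; service 21 months ≥ 1 month ✓; 40 hrs/wk ≥ 24 ✓ → eligible.
Long-Term Disability — status temporary ✓; service 21 months < 2 years (≈730 days) ✗ → not eligible.
Paid Sabbatical — status temporary ✓; dept HR ✓; rating 2 < 3 ✗ → not eligible.
Professional Development Fund — status temporary ✓; service 21 months ≥ 30 days ✓; grade G6 ≥ G4 ✓; age 27 ≥ 18 ✓ → eligible.
RSU Program — status temporary ✗ (excluded) → not eligible.
Travel Insurance — status temporary ✓; service 21 months < 2 years (≈730 days) ✗ → not eligible.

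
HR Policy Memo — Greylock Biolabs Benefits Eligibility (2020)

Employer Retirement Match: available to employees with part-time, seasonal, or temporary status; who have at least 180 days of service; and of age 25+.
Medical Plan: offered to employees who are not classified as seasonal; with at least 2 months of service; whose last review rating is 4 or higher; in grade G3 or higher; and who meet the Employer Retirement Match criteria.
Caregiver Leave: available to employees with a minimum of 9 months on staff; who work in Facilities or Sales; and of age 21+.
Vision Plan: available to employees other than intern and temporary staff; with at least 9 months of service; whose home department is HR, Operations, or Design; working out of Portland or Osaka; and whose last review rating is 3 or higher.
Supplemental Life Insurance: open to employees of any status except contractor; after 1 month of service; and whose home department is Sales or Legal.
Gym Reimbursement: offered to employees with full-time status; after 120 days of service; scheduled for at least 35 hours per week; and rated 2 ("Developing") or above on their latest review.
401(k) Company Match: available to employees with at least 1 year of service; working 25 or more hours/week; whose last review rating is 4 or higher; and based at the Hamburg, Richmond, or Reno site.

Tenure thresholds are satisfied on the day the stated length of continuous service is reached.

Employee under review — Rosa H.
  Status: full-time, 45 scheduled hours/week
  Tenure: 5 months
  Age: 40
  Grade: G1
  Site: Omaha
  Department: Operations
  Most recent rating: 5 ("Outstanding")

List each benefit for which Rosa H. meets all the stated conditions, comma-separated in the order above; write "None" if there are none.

Gym Reimbursement

Employer Retirement Match — status full-time ✗ (requires part-time, seasonal, or temporary) → not eligible.
Medical Plan — status full-time ✓ (not excluded); service 5 months ≥ 2 months ✓; rating 5 ≥ 4 ✓; grade G1 < G3 ✗ → not eligible.
Caregiver Leave — service 5 months < 9 months ✗ → not eligible.
Vision Plan — status full-time ✓ (not excluded); service 5 months < 9 months ✗ → not eligible.
Supplemental Life Insurance — status full-time ✓ (not excluded); service 5 months ≥ 1 month ✓; dept Operations ✗ → not eligible.
Gym Reimbursement — status full-time ✓; service 5 months ≥ 120 days ✓; 45 hrs/wk ≥ 35 ✓; rating 5 ≥ 2 ✓ → eligible.
401(k) Company Match — service 5 months < 1 year (≈365 days) ✗ → not eligible.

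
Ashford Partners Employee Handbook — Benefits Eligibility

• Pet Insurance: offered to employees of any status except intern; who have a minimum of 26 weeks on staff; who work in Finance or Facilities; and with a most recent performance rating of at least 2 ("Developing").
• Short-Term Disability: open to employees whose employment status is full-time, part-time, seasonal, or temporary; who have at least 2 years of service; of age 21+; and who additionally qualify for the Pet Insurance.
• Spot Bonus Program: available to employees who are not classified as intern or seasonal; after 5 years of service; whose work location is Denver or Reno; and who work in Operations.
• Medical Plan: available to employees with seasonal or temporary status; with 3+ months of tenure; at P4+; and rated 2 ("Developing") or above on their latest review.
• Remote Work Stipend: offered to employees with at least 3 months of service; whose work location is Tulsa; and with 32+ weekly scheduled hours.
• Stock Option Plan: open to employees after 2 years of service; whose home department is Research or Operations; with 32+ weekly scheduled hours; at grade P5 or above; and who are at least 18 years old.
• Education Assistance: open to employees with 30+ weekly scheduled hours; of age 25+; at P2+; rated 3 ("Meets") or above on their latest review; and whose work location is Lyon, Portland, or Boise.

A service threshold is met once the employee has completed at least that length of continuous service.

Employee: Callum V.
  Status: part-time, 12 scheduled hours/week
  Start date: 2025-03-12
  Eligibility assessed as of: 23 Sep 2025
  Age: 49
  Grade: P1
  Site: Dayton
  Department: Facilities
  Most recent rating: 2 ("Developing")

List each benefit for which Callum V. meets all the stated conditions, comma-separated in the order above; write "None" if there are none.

Pet Insurance

Service from 2025-03-12 to 23 Sep 2025: 195 days.
Pet Insurance — status part-time ✓ (not excluded); service 195 days ≥ 26 weeks (≈182 days) ✓; dept Facilities ✓; rating 2 ≥ 2 ✓ → eligible.
Short-Term Disability — status part-time ✓; service 195 days < 2 years (≈730 days) ✗ → not eligible.
Spot Bonus Program — status part-time ✓ (not excluded); service 195 days < 5 years (≈1825 days) ✗ → not eligible.
Medical Plan — status part-time ✗ (requires seasonal or temporary) → not eligible.
Remote Work Stipend — service 195 days ≥ 3 months (≈90 days) ✓; site Dayton ✗ (not Tulsa) → not eligible.
Stock Option Plan — service 195 days < 2 years (≈730 days) ✗ → not eligible.
Education Assistance — 12 hrs/wk < 30 ✗ → not eligible.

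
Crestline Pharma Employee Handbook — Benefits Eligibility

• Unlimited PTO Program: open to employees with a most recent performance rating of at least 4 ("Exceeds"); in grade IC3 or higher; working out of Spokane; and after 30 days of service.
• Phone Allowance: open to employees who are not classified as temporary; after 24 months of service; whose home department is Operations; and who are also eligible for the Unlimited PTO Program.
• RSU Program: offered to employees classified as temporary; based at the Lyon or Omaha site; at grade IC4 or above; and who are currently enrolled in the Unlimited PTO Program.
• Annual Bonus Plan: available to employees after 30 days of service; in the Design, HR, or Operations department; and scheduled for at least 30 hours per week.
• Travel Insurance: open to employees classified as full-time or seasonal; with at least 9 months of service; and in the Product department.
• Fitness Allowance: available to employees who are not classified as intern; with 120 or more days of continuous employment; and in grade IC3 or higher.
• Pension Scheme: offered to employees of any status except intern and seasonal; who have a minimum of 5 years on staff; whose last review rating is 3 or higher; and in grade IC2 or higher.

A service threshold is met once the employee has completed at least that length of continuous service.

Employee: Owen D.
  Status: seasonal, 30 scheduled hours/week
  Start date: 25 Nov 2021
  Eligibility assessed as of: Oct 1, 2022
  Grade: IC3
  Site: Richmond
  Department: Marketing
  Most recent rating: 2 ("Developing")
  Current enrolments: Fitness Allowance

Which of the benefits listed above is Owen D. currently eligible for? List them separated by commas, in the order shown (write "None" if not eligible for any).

Fitness Allowance

Service from 25 Nov 2021 to Oct 1, 2022: 310 days.
Unlimited PTO Program — rating 2 < 4 ✗ → not eligible.
Phone Allowance — status seasonal ✓ (not excluded); service 310 days < 24 months (≈720 days) ✗ → not eligible.
RSU Program — status seasonal ✗ (requires temporary) → not eligible.
Annual Bonus Plan — service 310 days ≥ 30 days ✓; dept Marketing ✗ → not eligible.
Travel Insurance — status seasonal ✓; service 310 days ≥ 9 months (≈270 days) ✓; dept Marketing ✗ → not eligible.
Fitness Allowance — status seasonal ✓ (not excluded); service 310 days ≥ 120 days ✓; grade IC3 ≥ IC3 ✓ → eligible.
Pension Scheme — status seasonal ✗ (excluded) → not eligible.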